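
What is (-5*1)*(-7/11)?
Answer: 35/11 ≈ 3.1818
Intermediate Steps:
(-5*1)*(-7/11) = -(-35)/11 = -5*(-7/11) = 35/11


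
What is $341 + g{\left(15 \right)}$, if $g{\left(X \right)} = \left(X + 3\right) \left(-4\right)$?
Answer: $269$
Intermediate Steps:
$g{\left(X \right)} = -12 - 4 X$ ($g{\left(X \right)} = \left(3 + X\right) \left(-4\right) = -12 - 4 X$)
$341 + g{\left(15 \right)} = 341 - 72 = 269$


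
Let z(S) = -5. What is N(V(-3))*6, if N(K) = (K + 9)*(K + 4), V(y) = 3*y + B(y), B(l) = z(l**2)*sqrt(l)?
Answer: -450 + 150*I*sqrt(3) ≈ -450.0 + 259.81*I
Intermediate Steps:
B(l) = -5*sqrt(l)
V(y) = -5*sqrt(y) + 3*y (V(y) = 3*y - 5*sqrt(y) = -5*sqrt(y) + 3*y)
N(K) = (4 + K)*(9 + K) (N(K) = (9 + K)*(4 + K) = (4 + K)*(9 + K))
N(V(-3))*6 = (36 + (-5*I*sqrt(3) + 3*(-3))**2 + 13*(-5*I*sqrt(3) + 3*(-3)))*6 = (36 + (-5*I*sqrt(3) - 9)**2 + 13*(-5*I*sqrt(3) - 9))*6 = (36 + (-9 - 5*I*sqrt(3))**2 + 13*(-9 - 5*I*sqrt(3)))*6 = (36 + (-9 - 5*I*sqrt(3))**2 + (-117 - 65*I*sqrt(3)))*6 = (-81 + (-9 - 5*I*sqrt(3))**2 - 65*I*sqrt(3))*6 = -486 + 6*(-9 - 5*I*sqrt(3))**2 - 390*I*sqrt(3)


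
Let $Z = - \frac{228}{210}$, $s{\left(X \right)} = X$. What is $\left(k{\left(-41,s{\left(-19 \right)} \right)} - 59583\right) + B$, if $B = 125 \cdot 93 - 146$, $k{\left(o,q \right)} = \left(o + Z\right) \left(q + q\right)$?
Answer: $- \frac{1627666}{35} \approx -46505.0$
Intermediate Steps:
$Z = - \frac{38}{35}$ ($Z = \left(-228\right) \frac{1}{210} = - \frac{38}{35} \approx -1.0857$)
$k{\left(o,q \right)} = 2 q \left(- \frac{38}{35} + o\right)$ ($k{\left(o,q \right)} = \left(o - \frac{38}{35}\right) \left(q + q\right) = \left(- \frac{38}{35} + o\right) 2 q = 2 q \left(- \frac{38}{35} + o\right)$)
$B = 11479$ ($B = 11625 - 146 = 11479$)
$\left(k{\left(-41,s{\left(-19 \right)} \right)} - 59583\right) + B = \left(\frac{2}{35} \left(-19\right) \left(-38 + 35 \left(-41\right)\right) - 59583\right) + 11479 = \left(\frac{2}{35} \left(-19\right) \left(-38 - 1435\right) - 59583\right) + 11479 = \left(\frac{2}{35} \left(-19\right) \left(-1473\right) - 59583\right) + 11479 = \left(\frac{55974}{35} - 59583\right) + 11479 = - \frac{2029431}{35} + 11479 = - \frac{1627666}{35}$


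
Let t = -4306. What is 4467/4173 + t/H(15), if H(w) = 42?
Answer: -2963554/29211 ≈ -101.45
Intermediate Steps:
4467/4173 + t/H(15) = 4467/4173 - 4306/42 = 4467*(1/4173) - 4306*1/42 = 1489/1391 - 2153/21 = -2963554/29211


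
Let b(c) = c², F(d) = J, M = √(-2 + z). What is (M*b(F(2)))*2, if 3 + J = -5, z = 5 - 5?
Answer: 128*I*√2 ≈ 181.02*I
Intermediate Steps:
z = 0
M = I*√2 (M = √(-2 + 0) = √(-2) = I*√2 ≈ 1.4142*I)
J = -8 (J = -3 - 5 = -8)
F(d) = -8
(M*b(F(2)))*2 = ((I*√2)*(-8)²)*2 = ((I*√2)*64)*2 = (64*I*√2)*2 = 128*I*√2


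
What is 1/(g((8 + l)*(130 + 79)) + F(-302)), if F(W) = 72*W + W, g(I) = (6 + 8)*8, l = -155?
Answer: -1/21934 ≈ -4.5591e-5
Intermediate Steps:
g(I) = 112 (g(I) = 14*8 = 112)
F(W) = 73*W
1/(g((8 + l)*(130 + 79)) + F(-302)) = 1/(112 + 73*(-302)) = 1/(112 - 22046) = 1/(-21934) = -1/21934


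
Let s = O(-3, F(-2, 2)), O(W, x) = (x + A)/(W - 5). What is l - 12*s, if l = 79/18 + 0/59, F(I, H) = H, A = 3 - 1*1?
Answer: 187/18 ≈ 10.389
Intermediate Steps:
A = 2 (A = 3 - 1 = 2)
O(W, x) = (2 + x)/(-5 + W) (O(W, x) = (x + 2)/(W - 5) = (2 + x)/(-5 + W))
s = -½ (s = (2 + 2)/(-5 - 3) = 4/(-8) = -⅛*4 = -½ ≈ -0.50000)
l = 79/18 (l = 79*(1/18) + 0*(1/59) = 79/18 + 0 = 79/18 ≈ 4.3889)
l - 12*s = 79/18 - 12*(-½) = 79/18 + 6 = 187/18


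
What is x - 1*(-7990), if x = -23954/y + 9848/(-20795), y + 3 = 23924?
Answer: 3973789490612/497437195 ≈ 7988.5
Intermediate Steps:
y = 23921 (y = -3 + 23924 = 23921)
x = -733697438/497437195 (x = -23954/23921 + 9848/(-20795) = -23954*1/23921 + 9848*(-1/20795) = -23954/23921 - 9848/20795 = -733697438/497437195 ≈ -1.4750)
x - 1*(-7990) = -733697438/497437195 - 1*(-7990) = -733697438/497437195 + 7990 = 3973789490612/497437195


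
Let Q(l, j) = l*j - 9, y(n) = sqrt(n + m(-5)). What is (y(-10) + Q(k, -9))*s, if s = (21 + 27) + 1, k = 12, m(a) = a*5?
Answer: -5733 + 49*I*sqrt(35) ≈ -5733.0 + 289.89*I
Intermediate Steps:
m(a) = 5*a
y(n) = sqrt(-25 + n) (y(n) = sqrt(n + 5*(-5)) = sqrt(n - 25) = sqrt(-25 + n))
Q(l, j) = -9 + j*l (Q(l, j) = j*l - 9 = -9 + j*l)
s = 49 (s = 48 + 1 = 49)
(y(-10) + Q(k, -9))*s = (sqrt(-25 - 10) + (-9 - 9*12))*49 = (sqrt(-35) + (-9 - 108))*49 = (I*sqrt(35) - 117)*49 = (-117 + I*sqrt(35))*49 = -5733 + 49*I*sqrt(35)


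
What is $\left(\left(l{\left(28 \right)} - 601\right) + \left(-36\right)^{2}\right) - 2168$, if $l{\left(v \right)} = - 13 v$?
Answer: $-1837$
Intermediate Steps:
$\left(\left(l{\left(28 \right)} - 601\right) + \left(-36\right)^{2}\right) - 2168 = \left(\left(\left(-13\right) 28 - 601\right) + \left(-36\right)^{2}\right) - 2168 = \left(\left(-364 - 601\right) + 1296\right) - 2168 = \left(-965 + 1296\right) - 2168 = 331 - 2168 = -1837$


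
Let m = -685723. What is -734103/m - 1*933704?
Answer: -640261573889/685723 ≈ -9.3370e+5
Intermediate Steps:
-734103/m - 1*933704 = -734103/(-685723) - 1*933704 = -734103*(-1/685723) - 933704 = 734103/685723 - 933704 = -640261573889/685723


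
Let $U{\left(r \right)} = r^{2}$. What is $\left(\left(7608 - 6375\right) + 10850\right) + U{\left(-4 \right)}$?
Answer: $12099$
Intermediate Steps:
$\left(\left(7608 - 6375\right) + 10850\right) + U{\left(-4 \right)} = \left(\left(7608 - 6375\right) + 10850\right) + \left(-4\right)^{2} = \left(1233 + 10850\right) + 16 = 12083 + 16 = 12099$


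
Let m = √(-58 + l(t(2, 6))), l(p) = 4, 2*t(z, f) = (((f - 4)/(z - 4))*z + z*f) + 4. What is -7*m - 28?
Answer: -28 - 21*I*√6 ≈ -28.0 - 51.439*I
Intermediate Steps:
t(z, f) = 2 + f*z/2 + z*(-4 + f)/(2*(-4 + z)) (t(z, f) = ((((f - 4)/(z - 4))*z + z*f) + 4)/2 = ((((-4 + f)/(-4 + z))*z + f*z) + 4)/2 = ((z*(-4 + f)/(-4 + z) + f*z) + 4)/2 = ((f*z + z*(-4 + f)/(-4 + z)) + 4)/2 = (4 + f*z + z*(-4 + f)/(-4 + z))/2 = 2 + f*z/2 + z*(-4 + f)/(2*(-4 + z)))
m = 3*I*√6 (m = √(-58 + 4) = √(-54) = 3*I*√6 ≈ 7.3485*I)
-7*m - 28 = -21*I*√6 - 28 = -28 - 21*I*√6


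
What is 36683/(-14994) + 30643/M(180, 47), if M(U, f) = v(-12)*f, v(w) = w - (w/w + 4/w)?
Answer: -360974816/6694821 ≈ -53.919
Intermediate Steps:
v(w) = -1 + w - 4/w (v(w) = w - (1 + 4/w) = w + (-1 - 4/w) = -1 + w - 4/w)
M(U, f) = -38*f/3 (M(U, f) = (-1 - 12 - 4/(-12))*f = (-1 - 12 - 4*(-1/12))*f = (-1 - 12 + ⅓)*f = -38*f/3)
36683/(-14994) + 30643/M(180, 47) = 36683/(-14994) + 30643/((-38/3*47)) = 36683*(-1/14994) + 30643/(-1786/3) = -36683/14994 + 30643*(-3/1786) = -36683/14994 - 91929/1786 = -360974816/6694821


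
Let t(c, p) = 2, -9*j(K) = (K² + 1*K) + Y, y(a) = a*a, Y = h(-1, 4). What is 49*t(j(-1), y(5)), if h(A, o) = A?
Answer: 98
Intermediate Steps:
Y = -1
y(a) = a²
j(K) = ⅑ - K/9 - K²/9 (j(K) = -((K² + 1*K) - 1)/9 = -((K² + K) - 1)/9 = -((K + K²) - 1)/9 = -(-1 + K + K²)/9 = ⅑ - K/9 - K²/9)
49*t(j(-1), y(5)) = 49*2 = 98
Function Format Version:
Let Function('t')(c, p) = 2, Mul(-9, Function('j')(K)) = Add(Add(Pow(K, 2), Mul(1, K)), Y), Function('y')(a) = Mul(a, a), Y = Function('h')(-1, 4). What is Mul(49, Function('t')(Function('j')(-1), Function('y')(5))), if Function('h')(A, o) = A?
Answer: 98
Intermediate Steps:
Y = -1
Function('y')(a) = Pow(a, 2)
Function('j')(K) = Add(Rational(1, 9), Mul(Rational(-1, 9), K), Mul(Rational(-1, 9), Pow(K, 2))) (Function('j')(K) = Mul(Rational(-1, 9), Add(Add(Pow(K, 2), Mul(1, K)), -1)) = Mul(Rational(-1, 9), Add(Add(Pow(K, 2), K), -1)) = Mul(Rational(-1, 9), Add(Add(K, Pow(K, 2)), -1)) = Mul(Rational(-1, 9), Add(-1, K, Pow(K, 2))) = Add(Rational(1, 9), Mul(Rational(-1, 9), K), Mul(Rational(-1, 9), Pow(K, 2))))
Mul(49, Function('t')(Function('j')(-1), Function('y')(5))) = Mul(49, 2) = 98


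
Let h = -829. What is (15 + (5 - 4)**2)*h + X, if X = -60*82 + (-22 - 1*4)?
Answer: -18210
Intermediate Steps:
X = -4946 (X = -4920 + (-22 - 4) = -4920 - 26 = -4946)
(15 + (5 - 4)**2)*h + X = (15 + (5 - 4)**2)*(-829) - 4946 = (15 + 1**2)*(-829) - 4946 = (15 + 1)*(-829) - 4946 = 16*(-829) - 4946 = -13264 - 4946 = -18210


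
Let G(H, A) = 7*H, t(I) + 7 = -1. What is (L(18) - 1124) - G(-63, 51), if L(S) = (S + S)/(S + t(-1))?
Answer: -3397/5 ≈ -679.40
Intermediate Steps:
t(I) = -8 (t(I) = -7 - 1 = -8)
L(S) = 2*S/(-8 + S) (L(S) = (S + S)/(S - 8) = (2*S)/(-8 + S) = 2*S/(-8 + S))
(L(18) - 1124) - G(-63, 51) = (2*18/(-8 + 18) - 1124) - 7*(-63) = (2*18/10 - 1124) - 1*(-441) = (2*18*(1/10) - 1124) + 441 = (18/5 - 1124) + 441 = -5602/5 + 441 = -3397/5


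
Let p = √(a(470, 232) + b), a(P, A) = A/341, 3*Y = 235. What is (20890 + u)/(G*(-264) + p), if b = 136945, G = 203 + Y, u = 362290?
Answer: -9704704831360/1881021826067 - 383180*√15924180657/1881021826067 ≈ -5.1850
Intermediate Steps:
Y = 235/3 (Y = (⅓)*235 = 235/3 ≈ 78.333)
a(P, A) = A/341 (a(P, A) = A*(1/341) = A/341)
G = 844/3 (G = 203 + 235/3 = 844/3 ≈ 281.33)
p = √15924180657/341 (p = √((1/341)*232 + 136945) = √(232/341 + 136945) = √(46698477/341) = √15924180657/341 ≈ 370.06)
(20890 + u)/(G*(-264) + p) = (20890 + 362290)/((844/3)*(-264) + √15924180657/341) = 383180/(-74272 + √15924180657/341)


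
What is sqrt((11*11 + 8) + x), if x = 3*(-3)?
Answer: 2*sqrt(30) ≈ 10.954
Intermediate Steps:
x = -9
sqrt((11*11 + 8) + x) = sqrt((11*11 + 8) - 9) = sqrt((121 + 8) - 9) = sqrt(129 - 9) = sqrt(120) = 2*sqrt(30)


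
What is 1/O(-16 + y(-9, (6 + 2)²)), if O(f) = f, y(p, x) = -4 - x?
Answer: -1/84 ≈ -0.011905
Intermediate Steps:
1/O(-16 + y(-9, (6 + 2)²)) = 1/(-16 + (-4 - (6 + 2)²)) = 1/(-16 + (-4 - 1*8²)) = 1/(-16 + (-4 - 1*64)) = 1/(-16 + (-4 - 64)) = 1/(-16 - 68) = 1/(-84) = -1/84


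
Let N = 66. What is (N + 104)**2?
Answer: 28900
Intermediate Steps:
(N + 104)**2 = (66 + 104)**2 = 170**2 = 28900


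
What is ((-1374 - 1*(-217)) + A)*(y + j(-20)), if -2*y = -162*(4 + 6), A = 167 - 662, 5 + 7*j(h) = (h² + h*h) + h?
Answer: -1521020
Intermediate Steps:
j(h) = -5/7 + h/7 + 2*h²/7 (j(h) = -5/7 + ((h² + h*h) + h)/7 = -5/7 + ((h² + h²) + h)/7 = -5/7 + (2*h² + h)/7 = -5/7 + (h + 2*h²)/7 = -5/7 + (h/7 + 2*h²/7) = -5/7 + h/7 + 2*h²/7)
A = -495
y = 810 (y = -(-81)*(4 + 6) = -(-81)*10 = -½*(-1620) = 810)
((-1374 - 1*(-217)) + A)*(y + j(-20)) = ((-1374 - 1*(-217)) - 495)*(810 + (-5/7 + (⅐)*(-20) + (2/7)*(-20)²)) = ((-1374 + 217) - 495)*(810 + (-5/7 - 20/7 + (2/7)*400)) = (-1157 - 495)*(810 + (-5/7 - 20/7 + 800/7)) = -1652*(810 + 775/7) = -1652*6445/7 = -1521020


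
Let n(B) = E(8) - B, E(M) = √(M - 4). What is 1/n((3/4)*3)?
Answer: -4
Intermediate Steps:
E(M) = √(-4 + M)
n(B) = 2 - B (n(B) = √(-4 + 8) - B = √4 - B = 2 - B)
1/n((3/4)*3) = 1/(2 - 3/4*3) = 1/(2 - (¼)*3*3) = 1/(2 - 3*3/4) = 1/(2 - 1*9/4) = 1/(2 - 9/4) = 1/(-¼) = -4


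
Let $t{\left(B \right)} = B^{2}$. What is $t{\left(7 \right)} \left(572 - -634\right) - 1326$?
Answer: $57768$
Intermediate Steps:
$t{\left(7 \right)} \left(572 - -634\right) - 1326 = 7^{2} \left(572 - -634\right) - 1326 = 49 \left(572 + 634\right) - 1326 = 49 \cdot 1206 - 1326 = 59094 - 1326 = 57768$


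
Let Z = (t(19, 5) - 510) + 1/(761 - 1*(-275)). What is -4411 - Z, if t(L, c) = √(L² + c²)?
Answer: -4041437/1036 - √386 ≈ -3920.6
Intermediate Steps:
Z = -528359/1036 + √386 (Z = (√(19² + 5²) - 510) + 1/(761 - 1*(-275)) = (√(361 + 25) - 510) + 1/(761 + 275) = (√386 - 510) + 1/1036 = (-510 + √386) + 1/1036 = -528359/1036 + √386 ≈ -490.35)
-4411 - Z = -4411 - (-528359/1036 + √386) = -4411 + (528359/1036 - √386) = -4041437/1036 - √386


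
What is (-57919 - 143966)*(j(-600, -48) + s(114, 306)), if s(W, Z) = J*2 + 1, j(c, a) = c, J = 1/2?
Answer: 120727230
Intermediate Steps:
J = ½ ≈ 0.50000
s(W, Z) = 2 (s(W, Z) = (½)*2 + 1 = 1 + 1 = 2)
(-57919 - 143966)*(j(-600, -48) + s(114, 306)) = (-57919 - 143966)*(-600 + 2) = -201885*(-598) = 120727230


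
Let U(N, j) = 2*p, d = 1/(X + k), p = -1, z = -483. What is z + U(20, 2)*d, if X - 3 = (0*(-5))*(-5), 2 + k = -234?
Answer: -112537/233 ≈ -482.99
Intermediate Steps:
k = -236 (k = -2 - 234 = -236)
X = 3 (X = 3 + (0*(-5))*(-5) = 3 + 0*(-5) = 3 + 0 = 3)
d = -1/233 (d = 1/(3 - 236) = 1/(-233) = -1/233 ≈ -0.0042918)
U(N, j) = -2 (U(N, j) = 2*(-1) = -2)
z + U(20, 2)*d = -483 - 2*(-1/233) = -483 + 2/233 = -112537/233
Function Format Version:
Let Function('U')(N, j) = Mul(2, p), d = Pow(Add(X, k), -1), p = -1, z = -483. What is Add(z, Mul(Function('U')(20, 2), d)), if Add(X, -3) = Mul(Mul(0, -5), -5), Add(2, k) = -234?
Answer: Rational(-112537, 233) ≈ -482.99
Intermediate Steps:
k = -236 (k = Add(-2, -234) = -236)
X = 3 (X = Add(3, Mul(Mul(0, -5), -5)) = Add(3, Mul(0, -5)) = Add(3, 0) = 3)
d = Rational(-1, 233) (d = Pow(Add(3, -236), -1) = Pow(-233, -1) = Rational(-1, 233) ≈ -0.0042918)
Function('U')(N, j) = -2 (Function('U')(N, j) = Mul(2, -1) = -2)
Add(z, Mul(Function('U')(20, 2), d)) = Add(-483, Mul(-2, Rational(-1, 233))) = Add(-483, Rational(2, 233)) = Rational(-112537, 233)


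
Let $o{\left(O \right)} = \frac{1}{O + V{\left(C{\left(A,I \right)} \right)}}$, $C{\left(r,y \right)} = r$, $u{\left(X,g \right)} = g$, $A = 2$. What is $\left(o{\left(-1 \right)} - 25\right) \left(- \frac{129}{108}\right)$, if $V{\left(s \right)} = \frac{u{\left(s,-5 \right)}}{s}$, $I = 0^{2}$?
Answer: $\frac{2537}{84} \approx 30.202$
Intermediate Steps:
$I = 0$
$V{\left(s \right)} = - \frac{5}{s}$
$o{\left(O \right)} = \frac{1}{- \frac{5}{2} + O}$ ($o{\left(O \right)} = \frac{1}{O - \frac{5}{2}} = \frac{1}{- \frac{5}{2} + O}$)
$\left(o{\left(-1 \right)} - 25\right) \left(- \frac{129}{108}\right) = \left(\frac{2}{-5 + 2 \left(-1\right)} - 25\right) \left(- \frac{129}{108}\right) = \left(\frac{2}{-5 - 2} - 25\right) \left(\left(-129\right) \frac{1}{108}\right) = \left(\frac{2}{-7} - 25\right) \left(- \frac{43}{36}\right) = \left(2 \left(- \frac{1}{7}\right) - 25\right) \left(- \frac{43}{36}\right) = \left(- \frac{2}{7} - 25\right) \left(- \frac{43}{36}\right) = \left(- \frac{177}{7}\right) \left(- \frac{43}{36}\right) = \frac{2537}{84}$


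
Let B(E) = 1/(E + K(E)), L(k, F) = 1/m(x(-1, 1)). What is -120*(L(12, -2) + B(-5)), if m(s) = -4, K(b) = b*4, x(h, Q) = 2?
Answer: 174/5 ≈ 34.800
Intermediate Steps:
K(b) = 4*b
L(k, F) = -¼ (L(k, F) = 1/(-4) = -¼)
B(E) = 1/(5*E) (B(E) = 1/(E + 4*E) = 1/(5*E))
-120*(L(12, -2) + B(-5)) = -120*(-¼ + (⅕)/(-5)) = -120*(-¼ + (⅕)*(-⅕)) = -120*(-¼ - 1/25) = -120*(-29/100) = 174/5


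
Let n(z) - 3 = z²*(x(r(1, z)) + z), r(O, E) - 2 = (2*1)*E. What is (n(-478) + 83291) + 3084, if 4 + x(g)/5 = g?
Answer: -1203567334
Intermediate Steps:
r(O, E) = 2 + 2*E (r(O, E) = 2 + (2*1)*E = 2 + 2*E)
x(g) = -20 + 5*g
n(z) = 3 + z²*(-10 + 11*z) (n(z) = 3 + z²*((-20 + 5*(2 + 2*z)) + z) = 3 + z²*((-20 + (10 + 10*z)) + z) = 3 + z²*((-10 + 10*z) + z) = 3 + z²*(-10 + 11*z))
(n(-478) + 83291) + 3084 = ((3 - 10*(-478)² + 11*(-478)³) + 83291) + 3084 = ((3 - 10*228484 + 11*(-109215352)) + 83291) + 3084 = ((3 - 2284840 - 1201368872) + 83291) + 3084 = (-1203653709 + 83291) + 3084 = -1203570418 + 3084 = -1203567334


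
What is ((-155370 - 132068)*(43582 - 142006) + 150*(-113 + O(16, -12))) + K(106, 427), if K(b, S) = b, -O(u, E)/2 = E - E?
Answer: 28290780868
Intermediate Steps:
O(u, E) = 0 (O(u, E) = -2*(E - E) = -2*0 = 0)
((-155370 - 132068)*(43582 - 142006) + 150*(-113 + O(16, -12))) + K(106, 427) = ((-155370 - 132068)*(43582 - 142006) + 150*(-113 + 0)) + 106 = (-287438*(-98424) + 150*(-113)) + 106 = (28290797712 - 16950) + 106 = 28290780762 + 106 = 28290780868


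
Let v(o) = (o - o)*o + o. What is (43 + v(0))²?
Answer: 1849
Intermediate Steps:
v(o) = o (v(o) = 0*o + o = 0 + o = o)
(43 + v(0))² = (43 + 0)² = 43² = 1849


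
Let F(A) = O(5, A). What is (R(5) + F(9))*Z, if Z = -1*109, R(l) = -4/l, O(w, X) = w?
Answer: -2289/5 ≈ -457.80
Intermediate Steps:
F(A) = 5
Z = -109
(R(5) + F(9))*Z = (-4/5 + 5)*(-109) = (-4*⅕ + 5)*(-109) = (-⅘ + 5)*(-109) = (21/5)*(-109) = -2289/5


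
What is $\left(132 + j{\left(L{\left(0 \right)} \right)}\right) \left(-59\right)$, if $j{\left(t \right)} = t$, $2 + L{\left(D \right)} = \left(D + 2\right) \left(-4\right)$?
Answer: $-7198$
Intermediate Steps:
$L{\left(D \right)} = -10 - 4 D$ ($L{\left(D \right)} = -2 + \left(D + 2\right) \left(-4\right) = -2 + \left(2 + D\right) \left(-4\right) = -2 - \left(8 + 4 D\right) = -10 - 4 D$)
$\left(132 + j{\left(L{\left(0 \right)} \right)}\right) \left(-59\right) = \left(132 - 10\right) \left(-59\right) = 122 \left(-59\right) = -7198$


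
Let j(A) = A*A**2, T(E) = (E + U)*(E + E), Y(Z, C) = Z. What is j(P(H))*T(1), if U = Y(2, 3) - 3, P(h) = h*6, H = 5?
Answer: 0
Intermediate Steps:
P(h) = 6*h
U = -1 (U = 2 - 3 = -1)
T(E) = 2*E*(-1 + E) (T(E) = (E - 1)*(E + E) = (-1 + E)*(2*E) = 2*E*(-1 + E))
j(A) = A**3
j(P(H))*T(1) = (6*5)**3*(2*1*(-1 + 1)) = 30**3*(2*1*0) = 27000*0 = 0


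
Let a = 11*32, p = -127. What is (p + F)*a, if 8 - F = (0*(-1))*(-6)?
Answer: -41888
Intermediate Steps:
a = 352
F = 8 (F = 8 - 0*(-1)*(-6) = 8 - 0*(-6) = 8 - 1*0 = 8 + 0 = 8)
(p + F)*a = (-127 + 8)*352 = -119*352 = -41888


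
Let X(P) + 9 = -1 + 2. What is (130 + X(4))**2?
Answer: 14884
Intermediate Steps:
X(P) = -8 (X(P) = -9 + (-1 + 2) = -9 + 1 = -8)
(130 + X(4))**2 = (130 - 8)**2 = 122**2 = 14884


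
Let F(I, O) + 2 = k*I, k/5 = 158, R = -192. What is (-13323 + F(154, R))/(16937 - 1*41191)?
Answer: -108335/24254 ≈ -4.4667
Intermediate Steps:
k = 790 (k = 5*158 = 790)
F(I, O) = -2 + 790*I
(-13323 + F(154, R))/(16937 - 1*41191) = (-13323 + (-2 + 790*154))/(16937 - 1*41191) = (-13323 + (-2 + 121660))/(16937 - 41191) = (-13323 + 121658)/(-24254) = 108335*(-1/24254) = -108335/24254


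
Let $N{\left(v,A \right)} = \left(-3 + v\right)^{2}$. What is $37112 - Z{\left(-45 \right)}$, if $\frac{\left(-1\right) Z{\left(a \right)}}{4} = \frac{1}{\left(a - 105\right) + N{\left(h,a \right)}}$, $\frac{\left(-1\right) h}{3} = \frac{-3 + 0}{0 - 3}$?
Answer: $\frac{2115382}{57} \approx 37112.0$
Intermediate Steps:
$h = -3$ ($h = - 3 \frac{-3 + 0}{0 - 3} = - 3 \left(- \frac{3}{-3}\right) = - 3 \left(\left(-3\right) \left(- \frac{1}{3}\right)\right) = \left(-3\right) 1 = -3$)
$Z{\left(a \right)} = - \frac{4}{-69 + a}$ ($Z{\left(a \right)} = - \frac{4}{\left(a - 105\right) + \left(-3 - 3\right)^{2}} = - \frac{4}{\left(-105 + a\right) + \left(-6\right)^{2}} = - \frac{4}{\left(-105 + a\right) + 36} = - \frac{4}{-69 + a}$)
$37112 - Z{\left(-45 \right)} = 37112 - - \frac{4}{-69 - 45} = 37112 - - \frac{4}{-114} = 37112 - \left(-4\right) \left(- \frac{1}{114}\right) = 37112 - \frac{2}{57} = \frac{2115382}{57}$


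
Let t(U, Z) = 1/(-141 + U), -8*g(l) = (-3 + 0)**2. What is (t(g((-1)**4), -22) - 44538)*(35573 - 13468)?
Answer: -1119390877970/1137 ≈ -9.8451e+8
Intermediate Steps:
g(l) = -9/8 (g(l) = -(-3 + 0)**2/8 = -1/8*(-3)**2 = -1/8*9 = -9/8)
(t(g((-1)**4), -22) - 44538)*(35573 - 13468) = (1/(-141 - 9/8) - 44538)*(35573 - 13468) = (1/(-1137/8) - 44538)*22105 = (-8/1137 - 44538)*22105 = -50639714/1137*22105 = -1119390877970/1137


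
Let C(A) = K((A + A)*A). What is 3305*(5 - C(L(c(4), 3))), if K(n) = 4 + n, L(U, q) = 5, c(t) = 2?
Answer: -161945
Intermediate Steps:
C(A) = 4 + 2*A**2 (C(A) = 4 + (A + A)*A = 4 + (2*A)*A = 4 + 2*A**2)
3305*(5 - C(L(c(4), 3))) = 3305*(5 - (4 + 2*5**2)) = 3305*(5 - (4 + 2*25)) = 3305*(5 - (4 + 50)) = 3305*(5 - 1*54) = 3305*(5 - 54) = 3305*(-49) = -161945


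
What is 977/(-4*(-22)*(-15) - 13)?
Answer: -977/1333 ≈ -0.73293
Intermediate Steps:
977/(-4*(-22)*(-15) - 13) = 977/(88*(-15) - 13) = 977/(-1320 - 13) = 977/(-1333) = 977*(-1/1333) = -977/1333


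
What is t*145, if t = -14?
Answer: -2030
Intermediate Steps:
t*145 = -14*145 = -2030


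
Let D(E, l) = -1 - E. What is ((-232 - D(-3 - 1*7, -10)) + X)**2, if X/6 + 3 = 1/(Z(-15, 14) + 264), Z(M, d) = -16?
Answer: 1031244769/15376 ≈ 67069.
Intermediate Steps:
X = -2229/124 (X = -18 + 6/(-16 + 264) = -18 + 6/248 = -18 + 6*(1/248) = -18 + 3/124 = -2229/124 ≈ -17.976)
((-232 - D(-3 - 1*7, -10)) + X)**2 = ((-232 - (-1 - (-3 - 1*7))) - 2229/124)**2 = ((-232 - (-1 - (-3 - 7))) - 2229/124)**2 = ((-232 - (-1 - 1*(-10))) - 2229/124)**2 = ((-232 - (-1 + 10)) - 2229/124)**2 = ((-232 - 1*9) - 2229/124)**2 = ((-232 - 9) - 2229/124)**2 = (-241 - 2229/124)**2 = (-32113/124)**2 = 1031244769/15376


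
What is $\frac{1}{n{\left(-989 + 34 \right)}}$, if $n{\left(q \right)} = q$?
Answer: $- \frac{1}{955} \approx -0.0010471$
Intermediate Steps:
$\frac{1}{n{\left(-989 + 34 \right)}} = \frac{1}{-989 + 34} = \frac{1}{-955} = - \frac{1}{955}$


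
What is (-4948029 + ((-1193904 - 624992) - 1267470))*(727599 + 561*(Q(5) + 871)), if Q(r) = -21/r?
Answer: -9752741589351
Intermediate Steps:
(-4948029 + ((-1193904 - 624992) - 1267470))*(727599 + 561*(Q(5) + 871)) = (-4948029 + ((-1193904 - 624992) - 1267470))*(727599 + 561*(-21/5 + 871)) = (-4948029 + (-1818896 - 1267470))*(727599 + 561*(-21*⅕ + 871)) = (-4948029 - 3086366)*(727599 + 561*(-21/5 + 871)) = -8034395*(727599 + 561*(4334/5)) = -8034395*(727599 + 2431374/5) = -8034395*6069369/5 = -9752741589351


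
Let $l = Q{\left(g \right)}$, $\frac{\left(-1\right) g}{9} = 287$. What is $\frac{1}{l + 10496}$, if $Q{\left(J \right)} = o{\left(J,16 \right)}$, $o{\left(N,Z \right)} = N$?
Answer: $\frac{1}{7913} \approx 0.00012637$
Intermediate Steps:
$g = -2583$ ($g = \left(-9\right) 287 = -2583$)
$Q{\left(J \right)} = J$
$l = -2583$
$\frac{1}{l + 10496} = \frac{1}{-2583 + 10496} = \frac{1}{7913}$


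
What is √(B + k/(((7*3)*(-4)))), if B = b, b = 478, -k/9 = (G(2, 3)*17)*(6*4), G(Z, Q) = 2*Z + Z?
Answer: √36274/7 ≈ 27.208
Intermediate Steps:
G(Z, Q) = 3*Z
k = -22032 (k = -9*(3*2)*17*6*4 = -9*6*17*24 = -918*24 = -9*2448 = -22032)
B = 478
√(B + k/(((7*3)*(-4)))) = √(478 - 22032/((7*3)*(-4))) = √(478 - 22032/(21*(-4))) = √(478 - 22032/(-84)) = √(478 - 22032*(-1/84)) = √(478 + 1836/7) = √(5182/7) = √36274/7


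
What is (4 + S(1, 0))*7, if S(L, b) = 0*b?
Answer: 28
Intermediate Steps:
S(L, b) = 0
(4 + S(1, 0))*7 = (4 + 0)*7 = 4*7 = 28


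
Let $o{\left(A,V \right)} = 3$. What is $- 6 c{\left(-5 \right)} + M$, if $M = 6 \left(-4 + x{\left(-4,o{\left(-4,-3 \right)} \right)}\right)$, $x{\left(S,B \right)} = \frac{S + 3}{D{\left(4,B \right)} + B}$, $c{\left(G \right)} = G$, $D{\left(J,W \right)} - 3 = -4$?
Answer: $3$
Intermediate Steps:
$D{\left(J,W \right)} = -1$ ($D{\left(J,W \right)} = 3 - 4 = -1$)
$x{\left(S,B \right)} = \frac{3 + S}{-1 + B}$ ($x{\left(S,B \right)} = \frac{S + 3}{-1 + B} = \frac{3 + S}{-1 + B}$)
$M = -27$ ($M = 6 \left(-4 + \frac{3 - 4}{-1 + 3}\right) = 6 \left(-4 + \frac{1}{2} \left(-1\right)\right) = 6 \left(-4 - \frac{1}{2}\right) = 6 \left(- \frac{9}{2}\right) = -27$)
$- 6 c{\left(-5 \right)} + M = \left(-6\right) \left(-5\right) - 27 = 30 - 27 = 3$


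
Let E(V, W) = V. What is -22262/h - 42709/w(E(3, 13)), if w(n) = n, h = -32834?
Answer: -701120260/49251 ≈ -14236.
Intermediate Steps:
-22262/h - 42709/w(E(3, 13)) = -22262/(-32834) - 42709/3 = -22262*(-1/32834) - 42709*1/3 = 11131/16417 - 42709/3 = -701120260/49251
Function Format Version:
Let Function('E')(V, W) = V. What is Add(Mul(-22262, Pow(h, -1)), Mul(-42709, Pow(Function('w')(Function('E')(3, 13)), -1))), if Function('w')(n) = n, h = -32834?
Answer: Rational(-701120260, 49251) ≈ -14236.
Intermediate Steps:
Add(Mul(-22262, Pow(h, -1)), Mul(-42709, Pow(Function('w')(Function('E')(3, 13)), -1))) = Add(Mul(-22262, Pow(-32834, -1)), Mul(-42709, Pow(3, -1))) = Add(Mul(-22262, Rational(-1, 32834)), Mul(-42709, Rational(1, 3))) = Add(Rational(11131, 16417), Rational(-42709, 3)) = Rational(-701120260, 49251)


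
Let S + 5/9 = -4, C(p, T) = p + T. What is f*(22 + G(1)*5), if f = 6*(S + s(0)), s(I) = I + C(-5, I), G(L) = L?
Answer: -1548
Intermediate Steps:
C(p, T) = T + p
S = -41/9 (S = -5/9 - 4 = -41/9 ≈ -4.5556)
s(I) = -5 + 2*I (s(I) = I + (I - 5) = I + (-5 + I) = -5 + 2*I)
f = -172/3 (f = 6*(-41/9 + (-5 + 2*0)) = 6*(-41/9 + (-5 + 0)) = 6*(-41/9 - 5) = 6*(-86/9) = -172/3 ≈ -57.333)
f*(22 + G(1)*5) = -172*(22 + 1*5)/3 = -172*(22 + 5)/3 = -172/3*27 = -1548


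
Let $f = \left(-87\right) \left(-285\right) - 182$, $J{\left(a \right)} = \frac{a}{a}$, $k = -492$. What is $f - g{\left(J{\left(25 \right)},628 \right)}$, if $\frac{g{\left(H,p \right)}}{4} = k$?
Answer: $26581$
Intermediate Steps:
$J{\left(a \right)} = 1$
$g{\left(H,p \right)} = -1968$ ($g{\left(H,p \right)} = 4 \left(-492\right) = -1968$)
$f = 24613$ ($f = 24795 - 182 = 24613$)
$f - g{\left(J{\left(25 \right)},628 \right)} = 24613 - -1968 = 24613 + 1968 = 26581$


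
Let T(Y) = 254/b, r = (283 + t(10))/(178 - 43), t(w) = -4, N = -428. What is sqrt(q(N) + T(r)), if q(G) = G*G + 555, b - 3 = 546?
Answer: sqrt(6153250865)/183 ≈ 428.65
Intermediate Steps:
b = 549 (b = 3 + 546 = 549)
q(G) = 555 + G**2 (q(G) = G**2 + 555 = 555 + G**2)
r = 31/15 (r = (283 - 4)/(178 - 43) = 279/135 = 279*(1/135) = 31/15 ≈ 2.0667)
T(Y) = 254/549
sqrt(q(N) + T(r)) = sqrt((555 + (-428)**2) + 254/549) = sqrt((555 + 183184) + 254/549) = sqrt(183739 + 254/549) = sqrt(100872965/549) = sqrt(6153250865)/183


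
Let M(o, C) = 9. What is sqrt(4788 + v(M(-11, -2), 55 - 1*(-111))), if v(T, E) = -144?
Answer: 6*sqrt(129) ≈ 68.147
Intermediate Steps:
sqrt(4788 + v(M(-11, -2), 55 - 1*(-111))) = sqrt(4788 - 144) = sqrt(4644) = 6*sqrt(129)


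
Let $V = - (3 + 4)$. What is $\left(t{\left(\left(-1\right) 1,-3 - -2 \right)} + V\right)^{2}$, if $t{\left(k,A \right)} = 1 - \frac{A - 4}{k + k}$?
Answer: $\frac{289}{4} \approx 72.25$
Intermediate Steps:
$t{\left(k,A \right)} = 1 - \frac{-4 + A}{2 k}$
$V = -7$ ($V = \left(-1\right) 7 = -7$)
$\left(t{\left(\left(-1\right) 1,-3 - -2 \right)} + V\right)^{2} = \left(\frac{2 - 1 - \frac{-3 - -2}{2}}{\left(-1\right) 1} - 7\right)^{2} = \left(\frac{2 - 1 - \frac{-3 + 2}{2}}{-1} - 7\right)^{2} = \left(- (2 - 1 - - \frac{1}{2}) - 7\right)^{2} = \left(- (2 - 1 + \frac{1}{2}) - 7\right)^{2} = \left(\left(-1\right) \frac{3}{2} - 7\right)^{2} = \left(- \frac{3}{2} - 7\right)^{2} = \left(- \frac{17}{2}\right)^{2} = \frac{289}{4}$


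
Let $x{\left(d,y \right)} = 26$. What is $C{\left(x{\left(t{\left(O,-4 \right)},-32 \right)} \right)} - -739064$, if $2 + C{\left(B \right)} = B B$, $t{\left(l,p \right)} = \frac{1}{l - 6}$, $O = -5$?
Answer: $739738$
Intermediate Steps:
$t{\left(l,p \right)} = \frac{1}{-6 + l}$
$C{\left(B \right)} = -2 + B^{2}$ ($C{\left(B \right)} = -2 + B B = -2 + B^{2}$)
$C{\left(x{\left(t{\left(O,-4 \right)},-32 \right)} \right)} - -739064 = \left(-2 + 26^{2}\right) - -739064 = \left(-2 + 676\right) + 739064 = 674 + 739064 = 739738$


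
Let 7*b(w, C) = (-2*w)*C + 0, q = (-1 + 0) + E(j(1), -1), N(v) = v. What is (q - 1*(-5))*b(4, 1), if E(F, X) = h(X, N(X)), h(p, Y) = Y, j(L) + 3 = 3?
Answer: -24/7 ≈ -3.4286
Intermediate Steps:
j(L) = 0 (j(L) = -3 + 3 = 0)
E(F, X) = X
q = -2 (q = (-1 + 0) - 1 = -1 - 1 = -2)
b(w, C) = -2*C*w/7 (b(w, C) = ((-2*w)*C + 0)/7 = (-2*C*w + 0)/7 = (-2*C*w)/7 = -2*C*w/7)
(q - 1*(-5))*b(4, 1) = (-2 - 1*(-5))*(-2/7*1*4) = (-2 + 5)*(-8/7) = 3*(-8/7) = -24/7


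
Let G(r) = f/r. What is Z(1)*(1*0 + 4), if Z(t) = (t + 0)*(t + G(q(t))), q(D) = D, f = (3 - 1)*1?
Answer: 12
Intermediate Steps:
f = 2 (f = 2*1 = 2)
G(r) = 2/r
Z(t) = t*(t + 2/t) (Z(t) = (t + 0)*(t + 2/t) = t*(t + 2/t))
Z(1)*(1*0 + 4) = (2 + 1²)*(1*0 + 4) = (2 + 1)*(0 + 4) = 3*4 = 12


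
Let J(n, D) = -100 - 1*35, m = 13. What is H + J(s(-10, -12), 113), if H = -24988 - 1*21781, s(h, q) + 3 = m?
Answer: -46904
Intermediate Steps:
s(h, q) = 10 (s(h, q) = -3 + 13 = 10)
J(n, D) = -135 (J(n, D) = -100 - 35 = -135)
H = -46769 (H = -24988 - 21781 = -46769)
H + J(s(-10, -12), 113) = -46769 - 135 = -46904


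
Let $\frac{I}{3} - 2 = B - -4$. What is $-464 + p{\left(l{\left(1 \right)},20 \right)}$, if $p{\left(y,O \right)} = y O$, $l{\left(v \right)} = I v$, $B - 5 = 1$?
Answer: $256$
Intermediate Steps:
$B = 6$ ($B = 5 + 1 = 6$)
$I = 36$ ($I = 6 + 3 \left(6 - -4\right) = 6 + 3 \left(6 + 4\right) = 6 + 3 \cdot 10 = 6 + 30 = 36$)
$l{\left(v \right)} = 36 v$
$p{\left(y,O \right)} = O y$
$-464 + p{\left(l{\left(1 \right)},20 \right)} = -464 + 20 \cdot 36 \cdot 1 = -464 + 20 \cdot 36 = -464 + 720 = 256$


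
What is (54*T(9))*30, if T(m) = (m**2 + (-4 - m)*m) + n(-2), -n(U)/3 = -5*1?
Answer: -34020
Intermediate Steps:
n(U) = 15 (n(U) = -(-15) = -3*(-5) = 15)
T(m) = 15 + m**2 + m*(-4 - m) (T(m) = (m**2 + (-4 - m)*m) + 15 = (m**2 + m*(-4 - m)) + 15 = 15 + m**2 + m*(-4 - m))
(54*T(9))*30 = (54*(15 - 4*9))*30 = (54*(15 - 36))*30 = (54*(-21))*30 = -1134*30 = -34020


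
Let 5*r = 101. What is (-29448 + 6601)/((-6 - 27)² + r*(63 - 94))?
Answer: -114235/2314 ≈ -49.367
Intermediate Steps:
r = 101/5 (r = (⅕)*101 = 101/5 ≈ 20.200)
(-29448 + 6601)/((-6 - 27)² + r*(63 - 94)) = (-29448 + 6601)/((-6 - 27)² + 101*(63 - 94)/5) = -22847/((-33)² + (101/5)*(-31)) = -22847/(1089 - 3131/5) = -22847/2314/5 = -22847*5/2314 = -114235/2314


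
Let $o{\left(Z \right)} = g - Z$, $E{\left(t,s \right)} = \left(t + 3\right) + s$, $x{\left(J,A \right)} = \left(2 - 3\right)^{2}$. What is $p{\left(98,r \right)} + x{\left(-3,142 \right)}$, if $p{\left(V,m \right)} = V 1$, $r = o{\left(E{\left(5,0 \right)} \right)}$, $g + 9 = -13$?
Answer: $99$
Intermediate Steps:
$x{\left(J,A \right)} = 1$ ($x{\left(J,A \right)} = \left(-1\right)^{2} = 1$)
$E{\left(t,s \right)} = 3 + s + t$ ($E{\left(t,s \right)} = \left(3 + t\right) + s = 3 + s + t$)
$g = -22$ ($g = -9 - 13 = -22$)
$o{\left(Z \right)} = -22 - Z$
$r = -30$ ($r = -22 - \left(3 + 0 + 5\right) = -22 - 8 = -30$)
$p{\left(V,m \right)} = V$
$p{\left(98,r \right)} + x{\left(-3,142 \right)} = 98 + 1 = 99$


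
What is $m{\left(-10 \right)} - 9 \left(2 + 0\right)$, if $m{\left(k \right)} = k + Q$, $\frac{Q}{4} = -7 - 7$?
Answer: $-84$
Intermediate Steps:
$Q = -56$ ($Q = 4 \left(-7 - 7\right) = 4 \left(-14\right) = -56$)
$m{\left(k \right)} = -56 + k$ ($m{\left(k \right)} = k - 56 = -56 + k$)
$m{\left(-10 \right)} - 9 \left(2 + 0\right) = \left(-56 - 10\right) - 9 \left(2 + 0\right) = -66 - 18 = -84$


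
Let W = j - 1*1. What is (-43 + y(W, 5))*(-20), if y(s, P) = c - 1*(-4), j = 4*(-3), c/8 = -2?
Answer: 1100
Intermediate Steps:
c = -16 (c = 8*(-2) = -16)
j = -12
W = -13 (W = -12 - 1*1 = -12 - 1 = -13)
y(s, P) = -12 (y(s, P) = -16 - 1*(-4) = -16 + 4 = -12)
(-43 + y(W, 5))*(-20) = (-43 - 12)*(-20) = -55*(-20) = 1100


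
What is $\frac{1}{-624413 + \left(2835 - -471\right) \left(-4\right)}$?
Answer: $- \frac{1}{637637} \approx -1.5683 \cdot 10^{-6}$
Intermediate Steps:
$\frac{1}{-624413 + \left(2835 - -471\right) \left(-4\right)} = \frac{1}{-624413 + \left(2835 + 471\right) \left(-4\right)} = \frac{1}{-624413 + 3306 \left(-4\right)} = \frac{1}{-624413 - 13224} = \frac{1}{-637637} = - \frac{1}{637637}$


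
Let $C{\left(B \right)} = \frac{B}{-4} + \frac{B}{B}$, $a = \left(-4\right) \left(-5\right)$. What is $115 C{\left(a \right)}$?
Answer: $-460$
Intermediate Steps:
$a = 20$
$C{\left(B \right)} = 1 - \frac{B}{4}$ ($C{\left(B \right)} = B \left(- \frac{1}{4}\right) + 1 = - \frac{B}{4} + 1 = 1 - \frac{B}{4}$)
$115 C{\left(a \right)} = 115 \left(1 - 5\right) = 115 \left(-4\right) = -460$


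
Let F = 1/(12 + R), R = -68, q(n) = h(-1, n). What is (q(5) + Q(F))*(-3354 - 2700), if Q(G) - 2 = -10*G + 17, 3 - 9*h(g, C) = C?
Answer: -4819993/42 ≈ -1.1476e+5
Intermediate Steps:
h(g, C) = ⅓ - C/9
q(n) = ⅓ - n/9
F = -1/56 (F = 1/(12 - 68) = 1/(-56) = -1/56 ≈ -0.017857)
Q(G) = 19 - 10*G (Q(G) = 2 + (-10*G + 17) = 2 + (17 - 10*G) = 19 - 10*G)
(q(5) + Q(F))*(-3354 - 2700) = ((⅓ - ⅑*5) + (19 - 10*(-1/56)))*(-3354 - 2700) = ((⅓ - 5/9) + (19 + 5/28))*(-6054) = (-2/9 + 537/28)*(-6054) = (4777/252)*(-6054) = -4819993/42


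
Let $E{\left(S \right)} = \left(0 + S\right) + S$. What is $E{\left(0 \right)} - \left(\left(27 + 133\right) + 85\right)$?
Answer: $-245$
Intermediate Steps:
$E{\left(S \right)} = 2 S$ ($E{\left(S \right)} = S + S = 2 S$)
$E{\left(0 \right)} - \left(\left(27 + 133\right) + 85\right) = 2 \cdot 0 - \left(\left(27 + 133\right) + 85\right) = 0 - \left(160 + 85\right) = 0 - 245 = -245$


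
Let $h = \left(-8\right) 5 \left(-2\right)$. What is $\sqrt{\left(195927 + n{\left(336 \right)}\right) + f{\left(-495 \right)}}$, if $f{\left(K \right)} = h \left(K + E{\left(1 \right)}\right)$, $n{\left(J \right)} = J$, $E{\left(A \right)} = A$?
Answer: $\sqrt{156743} \approx 395.91$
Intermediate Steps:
$h = 80$ ($h = \left(-40\right) \left(-2\right) = 80$)
$f{\left(K \right)} = 80 + 80 K$ ($f{\left(K \right)} = 80 \left(K + 1\right) = 80 \left(1 + K\right) = 80 + 80 K$)
$\sqrt{\left(195927 + n{\left(336 \right)}\right) + f{\left(-495 \right)}} = \sqrt{\left(195927 + 336\right) + \left(80 + 80 \left(-495\right)\right)} = \sqrt{196263 + \left(80 - 39600\right)} = \sqrt{196263 - 39520} = \sqrt{156743}$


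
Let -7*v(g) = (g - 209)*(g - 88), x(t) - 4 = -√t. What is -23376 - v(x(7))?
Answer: -20915 + 289*√7/7 ≈ -20806.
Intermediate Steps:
x(t) = 4 - √t
v(g) = -(-209 + g)*(-88 + g)/7 (v(g) = -(g - 209)*(g - 88)/7 = -(-209 + g)*(-88 + g)/7)
-23376 - v(x(7)) = -23376 - (-18392/7 - (4 - √7)²/7 + 297*(4 - √7)/7) = -23376 - (-18392/7 - (4 - √7)²/7 + (1188/7 - 297*√7/7)) = -23376 - (-17204/7 - 297*√7/7 - (4 - √7)²/7) = -23376 + (17204/7 + (4 - √7)²/7 + 297*√7/7) = -146428/7 + (4 - √7)²/7 + 297*√7/7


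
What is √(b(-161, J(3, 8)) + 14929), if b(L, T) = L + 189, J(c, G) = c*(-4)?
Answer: √14957 ≈ 122.30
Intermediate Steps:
J(c, G) = -4*c
b(L, T) = 189 + L
√(b(-161, J(3, 8)) + 14929) = √((189 - 161) + 14929) = √(28 + 14929) = √14957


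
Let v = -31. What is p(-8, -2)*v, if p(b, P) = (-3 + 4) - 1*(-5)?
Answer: -186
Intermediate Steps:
p(b, P) = 6 (p(b, P) = 1 + 5 = 6)
p(-8, -2)*v = 6*(-31) = -186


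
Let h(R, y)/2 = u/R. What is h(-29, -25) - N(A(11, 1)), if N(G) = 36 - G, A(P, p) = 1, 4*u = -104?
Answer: -963/29 ≈ -33.207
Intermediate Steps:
u = -26 (u = (1/4)*(-104) = -26)
h(R, y) = -52/R (h(R, y) = 2*(-26/R) = -52/R)
h(-29, -25) - N(A(11, 1)) = -52/(-29) - (36 - 1*1) = -52*(-1/29) - (36 - 1) = 52/29 - 1*35 = 52/29 - 35 = -963/29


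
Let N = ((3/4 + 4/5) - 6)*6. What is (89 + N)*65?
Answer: 8099/2 ≈ 4049.5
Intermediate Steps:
N = -267/10 (N = ((3*(¼) + 4*(⅕)) - 6)*6 = ((¾ + ⅘) - 6)*6 = (31/20 - 6)*6 = -89/20*6 = -267/10 ≈ -26.700)
(89 + N)*65 = (89 - 267/10)*65 = (623/10)*65 = 8099/2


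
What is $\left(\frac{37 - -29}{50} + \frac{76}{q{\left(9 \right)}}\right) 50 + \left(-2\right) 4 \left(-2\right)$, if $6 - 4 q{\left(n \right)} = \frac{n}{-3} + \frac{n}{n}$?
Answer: $1982$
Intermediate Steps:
$q{\left(n \right)} = \frac{5}{4} + \frac{n}{12}$ ($q{\left(n \right)} = \frac{3}{2} - \frac{\frac{n}{-3} + \frac{n}{n}}{4} = \frac{3}{2} - \frac{n \left(- \frac{1}{3}\right) + 1}{4} = \frac{3}{2} - \frac{- \frac{n}{3} + 1}{4} = \frac{3}{2} - \frac{1 - \frac{n}{3}}{4} = \frac{3}{2} + \left(- \frac{1}{4} + \frac{n}{12}\right) = \frac{5}{4} + \frac{n}{12}$)
$\left(\frac{37 - -29}{50} + \frac{76}{q{\left(9 \right)}}\right) 50 + \left(-2\right) 4 \left(-2\right) = \left(\frac{37 - -29}{50} + \frac{76}{\frac{5}{4} + \frac{1}{12} \cdot 9}\right) 50 + \left(-2\right) 4 \left(-2\right) = \left(\left(37 + 29\right) \frac{1}{50} + \frac{76}{\frac{5}{4} + \frac{3}{4}}\right) 50 - -16 = \left(66 \cdot \frac{1}{50} + \frac{76}{2}\right) 50 + 16 = \left(\frac{33}{25} + 76 \cdot \frac{1}{2}\right) 50 + 16 = \left(\frac{33}{25} + 38\right) 50 + 16 = \frac{983}{25} \cdot 50 + 16 = 1966 + 16 = 1982$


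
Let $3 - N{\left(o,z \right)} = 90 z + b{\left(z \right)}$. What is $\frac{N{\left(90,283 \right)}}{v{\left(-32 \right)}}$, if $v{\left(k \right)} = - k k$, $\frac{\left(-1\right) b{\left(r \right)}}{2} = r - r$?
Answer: $\frac{25467}{1024} \approx 24.87$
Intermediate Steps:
$b{\left(r \right)} = 0$ ($b{\left(r \right)} = - 2 \left(r - r\right) = \left(-2\right) 0 = 0$)
$v{\left(k \right)} = - k^{2}$
$N{\left(o,z \right)} = 3 - 90 z$ ($N{\left(o,z \right)} = 3 - \left(90 z + 0\right) = 3 - 90 z$)
$\frac{N{\left(90,283 \right)}}{v{\left(-32 \right)}} = \frac{3 - 25470}{\left(-1\right) \left(-32\right)^{2}} = \frac{3 - 25470}{\left(-1\right) 1024} = - \frac{25467}{-1024} = \left(-25467\right) \left(- \frac{1}{1024}\right) = \frac{25467}{1024}$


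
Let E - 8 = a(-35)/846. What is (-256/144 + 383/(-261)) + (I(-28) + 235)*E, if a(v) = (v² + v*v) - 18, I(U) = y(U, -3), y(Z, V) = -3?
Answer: 10302997/4089 ≈ 2519.7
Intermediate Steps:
I(U) = -3
a(v) = -18 + 2*v² (a(v) = (v² + v²) - 18 = 2*v² - 18 = -18 + 2*v²)
E = 4600/423 (E = 8 + (-18 + 2*(-35)²)/846 = 8 + (-18 + 2*1225)*(1/846) = 8 + (-18 + 2450)*(1/846) = 8 + 2432*(1/846) = 8 + 1216/423 = 4600/423 ≈ 10.875)
(-256/144 + 383/(-261)) + (I(-28) + 235)*E = (-256/144 + 383/(-261)) + (-3 + 235)*(4600/423) = (-256*1/144 + 383*(-1/261)) + 232*(4600/423) = (-16/9 - 383/261) + 1067200/423 = -847/261 + 1067200/423 = 10302997/4089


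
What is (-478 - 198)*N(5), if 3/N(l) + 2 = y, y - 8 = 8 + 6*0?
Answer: -1014/7 ≈ -144.86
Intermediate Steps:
y = 16 (y = 8 + (8 + 6*0) = 8 + (8 + 0) = 8 + 8 = 16)
N(l) = 3/14 (N(l) = 3/(-2 + 16) = 3/14)
(-478 - 198)*N(5) = (-478 - 198)*(3/14) = -676*3/14 = -1014/7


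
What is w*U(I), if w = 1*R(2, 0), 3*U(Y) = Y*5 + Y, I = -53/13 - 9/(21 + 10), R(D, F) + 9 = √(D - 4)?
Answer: 31680/403 - 3520*I*√2/403 ≈ 78.61 - 12.352*I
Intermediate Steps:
R(D, F) = -9 + √(-4 + D) (R(D, F) = -9 + √(D - 4) = -9 + √(-4 + D))
I = -1760/403 (I = -53*1/13 - 9/31 = -53/13 - 9*1/31 = -53/13 - 9/31 = -1760/403 ≈ -4.3672)
U(Y) = 2*Y (U(Y) = (Y*5 + Y)/3 = (5*Y + Y)/3 = (6*Y)/3 = 2*Y)
w = -9 + I*√2 (w = 1*(-9 + √(-4 + 2)) = 1*(-9 + √(-2)) = 1*(-9 + I*√2) = -9 + I*√2 ≈ -9.0 + 1.4142*I)
w*U(I) = (-9 + I*√2)*(2*(-1760/403)) = (-9 + I*√2)*(-3520/403) = 31680/403 - 3520*I*√2/403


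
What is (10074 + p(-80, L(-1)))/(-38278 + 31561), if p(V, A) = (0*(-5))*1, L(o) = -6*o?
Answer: -3358/2239 ≈ -1.4998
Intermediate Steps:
p(V, A) = 0 (p(V, A) = 0*1 = 0)
(10074 + p(-80, L(-1)))/(-38278 + 31561) = (10074 + 0)/(-38278 + 31561) = 10074/(-6717) = 10074*(-1/6717) = -3358/2239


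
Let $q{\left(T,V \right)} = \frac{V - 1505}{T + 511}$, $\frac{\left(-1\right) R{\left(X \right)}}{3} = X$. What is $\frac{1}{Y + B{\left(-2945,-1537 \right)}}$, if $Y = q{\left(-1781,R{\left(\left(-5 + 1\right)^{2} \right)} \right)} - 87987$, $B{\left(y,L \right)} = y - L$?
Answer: $- \frac{1270}{113530097} \approx -1.1186 \cdot 10^{-5}$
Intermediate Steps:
$R{\left(X \right)} = - 3 X$
$q{\left(T,V \right)} = \frac{-1505 + V}{511 + T}$
$Y = - \frac{111741937}{1270}$ ($Y = \frac{-1505 - 3 \left(-5 + 1\right)^{2}}{511 - 1781} - 87987 = \frac{-1505 - 3 \left(-4\right)^{2}}{-1270} - 87987 = - \frac{-1505 - 48}{1270} - 87987 = \left(- \frac{1}{1270}\right) \left(-1553\right) - 87987 = \frac{1553}{1270} - 87987 = - \frac{111741937}{1270} \approx -87986.0$)
$\frac{1}{Y + B{\left(-2945,-1537 \right)}} = \frac{1}{- \frac{111741937}{1270} - 1408} = \frac{1}{- \frac{113530097}{1270}} = - \frac{1270}{113530097}$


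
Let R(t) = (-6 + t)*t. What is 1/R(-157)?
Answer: 1/25591 ≈ 3.9076e-5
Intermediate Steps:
R(t) = t*(-6 + t)
1/R(-157) = 1/(-157*(-6 - 157)) = 1/(-157*(-163)) = 1/25591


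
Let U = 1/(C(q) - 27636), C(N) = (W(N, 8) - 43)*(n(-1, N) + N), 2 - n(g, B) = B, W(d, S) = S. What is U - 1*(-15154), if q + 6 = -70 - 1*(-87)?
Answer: 419856723/27706 ≈ 15154.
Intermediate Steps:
q = 11 (q = -6 + (-70 - 1*(-87)) = -6 + (-70 + 87) = -6 + 17 = 11)
n(g, B) = 2 - B
C(N) = -70 (C(N) = (8 - 43)*((2 - N) + N) = -35*2 = -70)
U = -1/27706 (U = 1/(-70 - 27636) = 1/(-27706) = -1/27706 ≈ -3.6093e-5)
U - 1*(-15154) = -1/27706 - 1*(-15154) = -1/27706 + 15154 = 419856723/27706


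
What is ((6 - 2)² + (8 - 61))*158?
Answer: -5846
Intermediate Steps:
((6 - 2)² + (8 - 61))*158 = (4² - 53)*158 = (16 - 53)*158 = -37*158 = -5846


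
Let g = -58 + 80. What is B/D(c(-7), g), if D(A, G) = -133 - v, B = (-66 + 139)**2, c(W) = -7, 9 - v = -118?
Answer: -5329/260 ≈ -20.496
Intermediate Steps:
v = 127 (v = 9 - 1*(-118) = 9 + 118 = 127)
g = 22
B = 5329 (B = 73**2 = 5329)
D(A, G) = -260 (D(A, G) = -133 - 1*127 = -133 - 127 = -260)
B/D(c(-7), g) = 5329/(-260) = 5329*(-1/260) = -5329/260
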